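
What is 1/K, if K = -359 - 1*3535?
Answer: -1/3894 ≈ -0.00025681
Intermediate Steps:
K = -3894 (K = -359 - 3535 = -3894)
1/K = 1/(-3894) = -1/3894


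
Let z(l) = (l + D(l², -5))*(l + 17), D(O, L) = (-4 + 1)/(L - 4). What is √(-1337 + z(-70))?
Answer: √21198/3 ≈ 48.532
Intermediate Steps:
D(O, L) = -3/(-4 + L)
z(l) = (17 + l)*(⅓ + l) (z(l) = (l - 3/(-4 - 5))*(l + 17) = (l - 3/(-9))*(17 + l) = (l - 3*(-⅑))*(17 + l) = (l + ⅓)*(17 + l) = (⅓ + l)*(17 + l) = (17 + l)*(⅓ + l))
√(-1337 + z(-70)) = √(-1337 + (17/3 + (-70)² + (52/3)*(-70))) = √(-1337 + (17/3 + 4900 - 3640/3)) = √(-1337 + 11077/3) = √(7066/3) = √21198/3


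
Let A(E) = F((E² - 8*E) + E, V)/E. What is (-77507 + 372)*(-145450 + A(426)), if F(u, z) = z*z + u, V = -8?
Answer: 2382821329085/213 ≈ 1.1187e+10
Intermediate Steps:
F(u, z) = u + z² (F(u, z) = z² + u = u + z²)
A(E) = (64 + E² - 7*E)/E (A(E) = (((E² - 8*E) + E) + (-8)²)/E = ((E² - 7*E) + 64)/E = (64 + E² - 7*E)/E)
(-77507 + 372)*(-145450 + A(426)) = (-77507 + 372)*(-145450 + (-7 + 426 + 64/426)) = -77135*(-145450 + (-7 + 426 + 64*(1/426))) = -77135*(-145450 + (-7 + 426 + 32/213)) = -77135*(-145450 + 89279/213) = -77135*(-30891571/213) = 2382821329085/213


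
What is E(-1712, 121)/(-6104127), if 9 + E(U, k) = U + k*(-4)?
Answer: 735/2034709 ≈ 0.00036123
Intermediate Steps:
E(U, k) = -9 + U - 4*k (E(U, k) = -9 + (U + k*(-4)) = -9 + (U - 4*k) = -9 + U - 4*k)
E(-1712, 121)/(-6104127) = (-9 - 1712 - 4*121)/(-6104127) = (-9 - 1712 - 484)*(-1/6104127) = -2205*(-1/6104127) = 735/2034709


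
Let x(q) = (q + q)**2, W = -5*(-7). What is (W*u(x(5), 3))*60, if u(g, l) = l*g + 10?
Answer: 651000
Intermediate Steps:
W = 35
x(q) = 4*q**2 (x(q) = (2*q)**2 = 4*q**2)
u(g, l) = 10 + g*l (u(g, l) = g*l + 10 = 10 + g*l)
(W*u(x(5), 3))*60 = (35*(10 + (4*5**2)*3))*60 = (35*(10 + (4*25)*3))*60 = (35*(10 + 100*3))*60 = (35*(10 + 300))*60 = (35*310)*60 = 10850*60 = 651000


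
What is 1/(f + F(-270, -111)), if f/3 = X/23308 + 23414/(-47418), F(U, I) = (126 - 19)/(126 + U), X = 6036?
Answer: -6631312464/9598765919 ≈ -0.69085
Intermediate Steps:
F(U, I) = 107/(126 + U)
f = -32439808/46050781 (f = 3*(6036/23308 + 23414/(-47418)) = 3*(6036*(1/23308) + 23414*(-1/47418)) = 3*(1509/5827 - 11707/23709) = 3*(-32439808/138152343) = -32439808/46050781 ≈ -0.70444)
1/(f + F(-270, -111)) = 1/(-32439808/46050781 + 107/(126 - 270)) = 1/(-32439808/46050781 + 107/(-144)) = 1/(-32439808/46050781 + 107*(-1/144)) = 1/(-32439808/46050781 - 107/144) = 1/(-9598765919/6631312464) = -6631312464/9598765919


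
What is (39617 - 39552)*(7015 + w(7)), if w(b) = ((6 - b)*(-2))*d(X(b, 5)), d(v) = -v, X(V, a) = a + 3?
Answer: 454935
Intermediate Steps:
X(V, a) = 3 + a
w(b) = 96 - 16*b (w(b) = ((6 - b)*(-2))*(-(3 + 5)) = (-12 + 2*b)*(-1*8) = (-12 + 2*b)*(-8) = 96 - 16*b)
(39617 - 39552)*(7015 + w(7)) = (39617 - 39552)*(7015 + (96 - 16*7)) = 65*(7015 + (96 - 112)) = 65*(7015 - 16) = 65*6999 = 454935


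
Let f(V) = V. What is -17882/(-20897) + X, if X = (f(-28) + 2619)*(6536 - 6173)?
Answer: 19654335983/20897 ≈ 9.4053e+5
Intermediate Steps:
X = 940533 (X = (-28 + 2619)*(6536 - 6173) = 2591*363 = 940533)
-17882/(-20897) + X = -17882/(-20897) + 940533 = -17882*(-1/20897) + 940533 = 17882/20897 + 940533 = 19654335983/20897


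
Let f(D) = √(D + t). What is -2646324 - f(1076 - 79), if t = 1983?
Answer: -2646324 - 2*√745 ≈ -2.6464e+6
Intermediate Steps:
f(D) = √(1983 + D) (f(D) = √(D + 1983) = √(1983 + D))
-2646324 - f(1076 - 79) = -2646324 - √(1983 + (1076 - 79)) = -2646324 - √(1983 + 997) = -2646324 - √2980 = -2646324 - 2*√745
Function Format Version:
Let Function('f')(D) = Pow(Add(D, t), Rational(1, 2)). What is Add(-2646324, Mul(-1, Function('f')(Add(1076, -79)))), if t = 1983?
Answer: Add(-2646324, Mul(-2, Pow(745, Rational(1, 2)))) ≈ -2.6464e+6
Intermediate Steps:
Function('f')(D) = Pow(Add(1983, D), Rational(1, 2)) (Function('f')(D) = Pow(Add(D, 1983), Rational(1, 2)) = Pow(Add(1983, D), Rational(1, 2)))
Add(-2646324, Mul(-1, Function('f')(Add(1076, -79)))) = Add(-2646324, Mul(-1, Pow(Add(1983, Add(1076, -79)), Rational(1, 2)))) = Add(-2646324, Mul(-1, Pow(Add(1983, 997), Rational(1, 2)))) = Add(-2646324, Mul(-1, Pow(2980, Rational(1, 2)))) = Add(-2646324, Mul(-1, Mul(2, Pow(745, Rational(1, 2))))) = Add(-2646324, Mul(-2, Pow(745, Rational(1, 2))))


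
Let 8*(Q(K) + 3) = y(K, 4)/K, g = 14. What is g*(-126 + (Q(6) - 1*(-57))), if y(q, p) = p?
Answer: -6041/6 ≈ -1006.8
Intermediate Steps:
Q(K) = -3 + 1/(2*K) (Q(K) = -3 + (4/K)/8 = -3 + 1/(2*K))
g*(-126 + (Q(6) - 1*(-57))) = 14*(-126 + ((-3 + (½)/6) - 1*(-57))) = 14*(-126 + ((-3 + (½)*(⅙)) + 57)) = 14*(-126 + ((-3 + 1/12) + 57)) = 14*(-126 + (-35/12 + 57)) = 14*(-126 + 649/12) = 14*(-863/12) = -6041/6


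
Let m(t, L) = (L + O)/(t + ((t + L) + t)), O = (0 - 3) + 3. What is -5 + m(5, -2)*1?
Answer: -67/13 ≈ -5.1538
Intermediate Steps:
O = 0 (O = -3 + 3 = 0)
m(t, L) = L/(L + 3*t) (m(t, L) = (L + 0)/(t + ((t + L) + t)) = L/(t + ((L + t) + t)) = L/(t + (L + 2*t)) = L/(L + 3*t))
-5 + m(5, -2)*1 = -5 - 2/(-2 + 3*5)*1 = -5 - 2/(-2 + 15)*1 = -5 - 2/13*1 = -5 - 2/13 = -67/13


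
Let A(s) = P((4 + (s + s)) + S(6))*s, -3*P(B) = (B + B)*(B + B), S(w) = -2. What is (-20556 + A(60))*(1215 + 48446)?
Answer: -60153177436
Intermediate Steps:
P(B) = -4*B**2/3 (P(B) = -(B + B)*(B + B)/3 = -2*B*2*B/3 = -4*B**2/3)
A(s) = -4*s*(2 + 2*s)**2/3 (A(s) = (-4*((4 + (s + s)) - 2)**2/3)*s = (-4*((4 + 2*s) - 2)**2/3)*s = (-4*(2 + 2*s)**2/3)*s = -4*s*(2 + 2*s)**2/3)
(-20556 + A(60))*(1215 + 48446) = (-20556 - 16/3*60*(1 + 60)**2)*(1215 + 48446) = (-20556 - 16/3*60*61**2)*49661 = (-20556 - 16/3*60*3721)*49661 = (-20556 - 1190720)*49661 = -1211276*49661 = -60153177436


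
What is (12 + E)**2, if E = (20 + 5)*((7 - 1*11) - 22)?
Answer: 407044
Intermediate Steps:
E = -650 (E = 25*((7 - 11) - 22) = 25*(-4 - 22) = 25*(-26) = -650)
(12 + E)**2 = (12 - 650)**2 = (-638)**2 = 407044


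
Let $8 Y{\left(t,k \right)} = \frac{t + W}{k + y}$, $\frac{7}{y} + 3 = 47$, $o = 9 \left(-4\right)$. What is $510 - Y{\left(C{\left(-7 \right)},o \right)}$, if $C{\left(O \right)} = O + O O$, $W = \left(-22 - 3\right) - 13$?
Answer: $\frac{804292}{1577} \approx 510.01$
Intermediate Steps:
$o = -36$
$y = \frac{7}{44}$ ($y = \frac{7}{-3 + 47} = \frac{7}{44} \approx 0.15909$)
$W = -38$ ($W = -25 - 13 = -38$)
$C{\left(O \right)} = O + O^{2}$
$Y{\left(t,k \right)} = \frac{-38 + t}{8 \left(\frac{7}{44} + k\right)}$ ($Y{\left(t,k \right)} = \frac{\left(t - 38\right) \frac{1}{k + \frac{7}{44}}}{8} = \frac{\left(-38 + t\right) \frac{1}{\frac{7}{44} + k}}{8} = \frac{\frac{1}{\frac{7}{44} + k} \left(-38 + t\right)}{8} = \frac{-38 + t}{8 \left(\frac{7}{44} + k\right)}$)
$510 - Y{\left(C{\left(-7 \right)},o \right)} = 510 - \frac{11 \left(-38 - 7 \left(1 - 7\right)\right)}{2 \left(7 + 44 \left(-36\right)\right)} = 510 - \frac{11 \left(-38 - -42\right)}{2 \left(7 - 1584\right)} = 510 - \frac{11 \left(-38 + 42\right)}{2 \left(-1577\right)} = 510 - \frac{11}{2} \left(- \frac{1}{1577}\right) 4 = 510 - - \frac{22}{1577} = 510 + \frac{22}{1577} = \frac{804292}{1577}$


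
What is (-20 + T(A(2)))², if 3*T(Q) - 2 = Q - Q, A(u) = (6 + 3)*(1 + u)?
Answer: 3364/9 ≈ 373.78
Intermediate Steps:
A(u) = 9 + 9*u (A(u) = 9*(1 + u) = 9 + 9*u)
T(Q) = ⅔ (T(Q) = ⅔ + (Q - Q)/3 = ⅔ + (⅓)*0 = ⅔ + 0 = ⅔)
(-20 + T(A(2)))² = (-20 + ⅔)² = (-58/3)² = 3364/9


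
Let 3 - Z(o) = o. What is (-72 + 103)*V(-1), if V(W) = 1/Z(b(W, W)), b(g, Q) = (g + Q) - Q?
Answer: 31/4 ≈ 7.7500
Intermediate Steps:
b(g, Q) = g (b(g, Q) = (Q + g) - Q = g)
Z(o) = 3 - o
V(W) = 1/(3 - W)
(-72 + 103)*V(-1) = (-72 + 103)*(-1/(-3 - 1)) = 31*(-1/(-4)) = 31*(-1*(-¼)) = 31*(¼) = 31/4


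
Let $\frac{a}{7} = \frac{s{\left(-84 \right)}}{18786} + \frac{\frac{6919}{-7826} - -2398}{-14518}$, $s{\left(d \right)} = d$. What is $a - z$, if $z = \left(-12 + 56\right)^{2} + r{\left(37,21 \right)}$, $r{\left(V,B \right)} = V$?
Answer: $- \frac{100327495633163}{50819649244} \approx -1974.2$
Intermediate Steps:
$z = 1973$ ($z = \left(-12 + 56\right)^{2} + 37 = 44^{2} + 37 = 1936 + 37 = 1973$)
$a = - \frac{60327674751}{50819649244}$ ($a = 7 \left(- \frac{84}{18786} + \frac{\frac{6919}{-7826} - -2398}{-14518}\right) = 7 \left(\left(-84\right) \frac{1}{18786} + \left(6919 \left(- \frac{1}{7826}\right) + 2398\right) \left(- \frac{1}{14518}\right)\right) = 7 \left(- \frac{14}{3131} + \left(- \frac{6919}{7826} + 2398\right) \left(- \frac{1}{14518}\right)\right) = 7 \left(- \frac{14}{3131} + \frac{18759829}{7826} \left(- \frac{1}{14518}\right)\right) = 7 \left(- \frac{14}{3131} - \frac{18759829}{113617868}\right) = 7 \left(- \frac{60327674751}{355737544708}\right) = - \frac{60327674751}{50819649244} \approx -1.1871$)
$a - z = - \frac{60327674751}{50819649244} - 1973 = - \frac{100327495633163}{50819649244}$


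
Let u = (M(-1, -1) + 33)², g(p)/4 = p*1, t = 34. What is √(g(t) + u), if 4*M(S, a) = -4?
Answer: 2*√290 ≈ 34.059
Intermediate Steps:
M(S, a) = -1 (M(S, a) = (¼)*(-4) = -1)
g(p) = 4*p (g(p) = 4*(p*1) = 4*p)
u = 1024 (u = (-1 + 33)² = 32² = 1024)
√(g(t) + u) = √(4*34 + 1024) = √(136 + 1024) = √1160 = 2*√290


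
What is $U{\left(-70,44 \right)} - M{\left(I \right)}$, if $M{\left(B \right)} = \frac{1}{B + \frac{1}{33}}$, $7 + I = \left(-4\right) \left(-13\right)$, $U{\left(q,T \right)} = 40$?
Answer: $\frac{59407}{1486} \approx 39.978$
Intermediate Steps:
$I = 45$ ($I = -7 - -52 = -7 + 52 = 45$)
$M{\left(B \right)} = \frac{1}{\frac{1}{33} + B}$ ($M{\left(B \right)} = \frac{1}{B + \frac{1}{33}} = \frac{1}{\frac{1}{33} + B}$)
$U{\left(-70,44 \right)} - M{\left(I \right)} = 40 - \frac{33}{1 + 33 \cdot 45} = 40 - \frac{33}{1 + 1485} = 40 - \frac{33}{1486} = \frac{59407}{1486}$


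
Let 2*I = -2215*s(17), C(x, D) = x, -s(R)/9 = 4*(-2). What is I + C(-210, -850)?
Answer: -79950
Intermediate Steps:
s(R) = 72 (s(R) = -36*(-2) = -9*(-8) = 72)
I = -79740 (I = (-2215*72)/2 = (1/2)*(-159480) = -79740)
I + C(-210, -850) = -79740 - 210 = -79950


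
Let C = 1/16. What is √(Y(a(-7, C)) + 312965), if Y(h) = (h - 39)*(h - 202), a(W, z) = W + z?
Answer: √82576145/16 ≈ 567.95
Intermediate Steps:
C = 1/16 ≈ 0.062500
Y(h) = (-202 + h)*(-39 + h) (Y(h) = (-39 + h)*(-202 + h) = (-202 + h)*(-39 + h))
√(Y(a(-7, C)) + 312965) = √((7878 + (-7 + 1/16)² - 241*(-7 + 1/16)) + 312965) = √((7878 + (-111/16)² - 241*(-111/16)) + 312965) = √((7878 + 12321/256 + 26751/16) + 312965) = √(2457105/256 + 312965) = √(82576145/256) = √82576145/16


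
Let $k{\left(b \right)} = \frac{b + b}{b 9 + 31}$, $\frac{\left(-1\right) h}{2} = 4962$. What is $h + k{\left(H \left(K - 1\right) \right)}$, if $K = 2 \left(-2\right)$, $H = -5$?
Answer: $- \frac{1270247}{128} \approx -9923.8$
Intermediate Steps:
$h = -9924$ ($h = \left(-2\right) 4962 = -9924$)
$K = -4$
$k{\left(b \right)} = \frac{2 b}{31 + 9 b}$ ($k{\left(b \right)} = \frac{2 b}{9 b + 31} = \frac{2 b}{31 + 9 b}$)
$h + k{\left(H \left(K - 1\right) \right)} = -9924 + \frac{2 \left(- 5 \left(-4 - 1\right)\right)}{31 + 9 \left(- 5 \left(-4 - 1\right)\right)} = -9924 + \frac{2 \left(\left(-5\right) \left(-5\right)\right)}{31 + 9 \left(\left(-5\right) \left(-5\right)\right)} = -9924 + 2 \cdot 25 \frac{1}{31 + 9 \cdot 25} = -9924 + 2 \cdot 25 \frac{1}{31 + 225} = -9924 + 2 \cdot 25 \cdot \frac{1}{256} = -9924 + \frac{25}{128} = - \frac{1270247}{128}$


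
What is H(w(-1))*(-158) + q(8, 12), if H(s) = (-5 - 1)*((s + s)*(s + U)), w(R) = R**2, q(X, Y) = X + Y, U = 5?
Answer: 11396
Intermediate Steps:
H(s) = -12*s*(5 + s) (H(s) = (-5 - 1)*((s + s)*(s + 5)) = -6*2*s*(5 + s) = -12*s*(5 + s))
H(w(-1))*(-158) + q(8, 12) = -12*(-1)**2*(5 + (-1)**2)*(-158) + (8 + 12) = -12*1*(5 + 1)*(-158) + 20 = -12*1*6*(-158) + 20 = -72*(-158) + 20 = 11376 + 20 = 11396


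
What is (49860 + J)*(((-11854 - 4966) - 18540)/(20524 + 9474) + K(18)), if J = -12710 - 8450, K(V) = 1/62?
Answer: -15514660350/464969 ≈ -33367.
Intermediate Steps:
K(V) = 1/62
J = -21160
(49860 + J)*(((-11854 - 4966) - 18540)/(20524 + 9474) + K(18)) = (49860 - 21160)*(((-11854 - 4966) - 18540)/(20524 + 9474) + 1/62) = 28700*((-16820 - 18540)/29998 + 1/62) = 28700*(-35360*1/29998 + 1/62) = 28700*(-17680/14999 + 1/62) = 28700*(-1081161/929938) = -15514660350/464969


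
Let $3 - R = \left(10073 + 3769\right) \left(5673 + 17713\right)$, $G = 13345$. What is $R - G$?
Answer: $-323722354$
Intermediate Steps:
$R = -323709009$ ($R = 3 - \left(10073 + 3769\right) \left(5673 + 17713\right) = 3 - 13842 \cdot 23386 = 3 - 323709012 = -323709009$)
$R - G = -323709009 - 13345 = -323722354$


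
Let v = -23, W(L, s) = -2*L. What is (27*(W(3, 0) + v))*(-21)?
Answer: 16443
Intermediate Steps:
(27*(W(3, 0) + v))*(-21) = (27*(-2*3 - 23))*(-21) = (27*(-6 - 23))*(-21) = (27*(-29))*(-21) = -783*(-21) = 16443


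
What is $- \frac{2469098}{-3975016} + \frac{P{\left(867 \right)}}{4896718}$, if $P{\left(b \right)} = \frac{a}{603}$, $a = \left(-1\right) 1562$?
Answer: $\frac{1822637798276125}{2934278258921316} \approx 0.62115$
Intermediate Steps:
$a = -1562$
$P{\left(b \right)} = - \frac{1562}{603}$
$- \frac{2469098}{-3975016} + \frac{P{\left(867 \right)}}{4896718} = - \frac{2469098}{-3975016} - \frac{1562}{603 \cdot 4896718} = \left(-2469098\right) \left(- \frac{1}{3975016}\right) - \frac{781}{1476360477} = \frac{1234549}{1987508} - \frac{781}{1476360477} = \frac{1822637798276125}{2934278258921316}$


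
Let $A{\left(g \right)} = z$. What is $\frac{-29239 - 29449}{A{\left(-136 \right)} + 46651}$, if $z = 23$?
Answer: $- \frac{29344}{23337} \approx -1.2574$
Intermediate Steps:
$A{\left(g \right)} = 23$
$\frac{-29239 - 29449}{A{\left(-136 \right)} + 46651} = \frac{-29239 - 29449}{23 + 46651} = - \frac{58688}{46674} = \left(-58688\right) \frac{1}{46674} = - \frac{29344}{23337}$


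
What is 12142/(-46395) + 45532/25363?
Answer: 1804499594/1176716385 ≈ 1.5335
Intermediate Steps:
12142/(-46395) + 45532/25363 = 12142*(-1/46395) + 45532*(1/25363) = -12142/46395 + 45532/25363 = 1804499594/1176716385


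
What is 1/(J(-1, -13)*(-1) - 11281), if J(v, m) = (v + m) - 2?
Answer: -1/11265 ≈ -8.8771e-5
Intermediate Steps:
J(v, m) = -2 + m + v (J(v, m) = (m + v) - 2 = -2 + m + v)
1/(J(-1, -13)*(-1) - 11281) = 1/((-2 - 13 - 1)*(-1) - 11281) = 1/(-16*(-1) - 11281) = 1/(16 - 11281) = 1/(-11265) = -1/11265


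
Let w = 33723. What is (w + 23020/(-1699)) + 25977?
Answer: 101407280/1699 ≈ 59686.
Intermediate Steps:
(w + 23020/(-1699)) + 25977 = (33723 + 23020/(-1699)) + 25977 = (33723 + 23020*(-1/1699)) + 25977 = (33723 - 23020/1699) + 25977 = 57272357/1699 + 25977 = 101407280/1699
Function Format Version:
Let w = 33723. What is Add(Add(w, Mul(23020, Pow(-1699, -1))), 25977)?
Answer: Rational(101407280, 1699) ≈ 59686.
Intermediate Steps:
Add(Add(w, Mul(23020, Pow(-1699, -1))), 25977) = Add(Add(33723, Mul(23020, Pow(-1699, -1))), 25977) = Add(Add(33723, Mul(23020, Rational(-1, 1699))), 25977) = Add(Add(33723, Rational(-23020, 1699)), 25977) = Add(Rational(57272357, 1699), 25977) = Rational(101407280, 1699)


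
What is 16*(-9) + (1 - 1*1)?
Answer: -144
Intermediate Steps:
16*(-9) + (1 - 1*1) = -144 + (1 - 1) = -144 + 0 = -144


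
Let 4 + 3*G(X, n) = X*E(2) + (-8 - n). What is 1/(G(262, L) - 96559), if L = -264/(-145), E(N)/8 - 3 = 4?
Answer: -435/39877729 ≈ -1.0908e-5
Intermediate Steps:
E(N) = 56 (E(N) = 24 + 8*4 = 24 + 32 = 56)
L = 264/145 (L = -264*(-1/145) = 264/145 ≈ 1.8207)
G(X, n) = -4 - n/3 + 56*X/3 (G(X, n) = -4/3 + (X*56 + (-8 - n))/3 = -4/3 + (56*X + (-8 - n))/3 = -4/3 + (-8 - n + 56*X)/3 = -4/3 + (-8/3 - n/3 + 56*X/3) = -4 - n/3 + 56*X/3)
1/(G(262, L) - 96559) = 1/((-4 - ⅓*264/145 + (56/3)*262) - 96559) = 1/((-4 - 88/145 + 14672/3) - 96559) = 1/(2125436/435 - 96559) = 1/(-39877729/435) = -435/39877729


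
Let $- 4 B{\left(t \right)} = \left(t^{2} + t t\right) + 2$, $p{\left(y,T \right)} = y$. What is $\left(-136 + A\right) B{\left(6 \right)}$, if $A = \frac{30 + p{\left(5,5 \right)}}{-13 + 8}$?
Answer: $\frac{5291}{2} \approx 2645.5$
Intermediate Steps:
$A = -7$ ($A = \frac{30 + 5}{-13 + 8} = \frac{35}{-5} = 35 \left(- \frac{1}{5}\right) = -7$)
$B{\left(t \right)} = - \frac{1}{2} - \frac{t^{2}}{2}$ ($B{\left(t \right)} = - \frac{\left(t^{2} + t t\right) + 2}{4} = - \frac{\left(t^{2} + t^{2}\right) + 2}{4} = - \frac{2 t^{2} + 2}{4} = - \frac{2 + 2 t^{2}}{4} = - \frac{1}{2} - \frac{t^{2}}{2}$)
$\left(-136 + A\right) B{\left(6 \right)} = \left(-136 - 7\right) \left(- \frac{1}{2} - \frac{6^{2}}{2}\right) = - 143 \left(- \frac{1}{2} - 18\right) = \left(-143\right) \left(- \frac{37}{2}\right) = \frac{5291}{2}$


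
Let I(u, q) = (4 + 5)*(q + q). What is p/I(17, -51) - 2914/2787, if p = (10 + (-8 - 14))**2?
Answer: -18990/15793 ≈ -1.2024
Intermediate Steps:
I(u, q) = 18*q (I(u, q) = 9*(2*q) = 18*q)
p = 144 (p = (10 - 22)**2 = (-12)**2 = 144)
p/I(17, -51) - 2914/2787 = 144/((18*(-51))) - 2914/2787 = 144/(-918) - 2914*1/2787 = 144*(-1/918) - 2914/2787 = -8/51 - 2914/2787 = -18990/15793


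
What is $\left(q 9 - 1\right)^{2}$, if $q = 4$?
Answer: $1225$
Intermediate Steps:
$\left(q 9 - 1\right)^{2} = \left(4 \cdot 9 - 1\right)^{2} = \left(36 - 1\right)^{2} = 35^{2} = 1225$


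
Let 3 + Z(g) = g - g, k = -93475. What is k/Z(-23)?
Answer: 93475/3 ≈ 31158.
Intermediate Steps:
Z(g) = -3 (Z(g) = -3 + (g - g) = -3 + 0 = -3)
k/Z(-23) = -93475/(-3) = -93475*(-⅓) = 93475/3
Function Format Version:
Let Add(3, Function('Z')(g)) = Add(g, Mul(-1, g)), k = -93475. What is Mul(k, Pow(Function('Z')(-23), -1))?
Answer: Rational(93475, 3) ≈ 31158.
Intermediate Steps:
Function('Z')(g) = -3 (Function('Z')(g) = Add(-3, Add(g, Mul(-1, g))) = Add(-3, 0) = -3)
Mul(k, Pow(Function('Z')(-23), -1)) = Mul(-93475, Pow(-3, -1)) = Mul(-93475, Rational(-1, 3)) = Rational(93475, 3)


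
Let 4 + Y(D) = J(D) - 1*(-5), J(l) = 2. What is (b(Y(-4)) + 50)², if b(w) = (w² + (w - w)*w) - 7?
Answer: 2704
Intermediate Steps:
Y(D) = 3 (Y(D) = -4 + (2 - 1*(-5)) = -4 + (2 + 5) = -4 + 7 = 3)
b(w) = -7 + w² (b(w) = (w² + 0*w) - 7 = (w² + 0) - 7 = w² - 7 = -7 + w²)
(b(Y(-4)) + 50)² = ((-7 + 3²) + 50)² = ((-7 + 9) + 50)² = (2 + 50)² = 52² = 2704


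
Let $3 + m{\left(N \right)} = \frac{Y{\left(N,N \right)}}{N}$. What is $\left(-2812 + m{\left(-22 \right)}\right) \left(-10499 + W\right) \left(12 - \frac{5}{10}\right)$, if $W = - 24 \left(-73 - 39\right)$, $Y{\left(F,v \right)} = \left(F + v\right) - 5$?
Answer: $\frac{11117107293}{44} \approx 2.5266 \cdot 10^{8}$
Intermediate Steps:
$Y{\left(F,v \right)} = -5 + F + v$
$W = 2688$ ($W = \left(-24\right) \left(-112\right) = 2688$)
$m{\left(N \right)} = -3 + \frac{-5 + 2 N}{N}$ ($m{\left(N \right)} = -3 + \frac{-5 + N + N}{N} = -3 + \frac{-5 + 2 N}{N}$)
$\left(-2812 + m{\left(-22 \right)}\right) \left(-10499 + W\right) \left(12 - \frac{5}{10}\right) = \left(-2812 + \frac{-5 - -22}{-22}\right) \left(-10499 + 2688\right) \left(12 - \frac{5}{10}\right) = \left(-2812 - \frac{-5 + 22}{22}\right) \left(-7811\right) \left(12 - \frac{1}{2}\right) = \left(-2812 - \frac{17}{22}\right) \left(-7811\right) \left(12 - \frac{1}{2}\right) = \left(-2812 - \frac{17}{22}\right) \left(-7811\right) \frac{23}{2} = \left(- \frac{61881}{22}\right) \left(-7811\right) \frac{23}{2} = \frac{483352491}{22} \cdot \frac{23}{2} = \frac{11117107293}{44}$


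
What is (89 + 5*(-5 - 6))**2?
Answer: 1156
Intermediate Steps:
(89 + 5*(-5 - 6))**2 = (89 + 5*(-11))**2 = (89 - 55)**2 = 34**2 = 1156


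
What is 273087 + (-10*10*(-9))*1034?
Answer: 1203687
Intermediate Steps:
273087 + (-10*10*(-9))*1034 = 273087 - 100*(-9)*1034 = 273087 + 900*1034 = 273087 + 930600 = 1203687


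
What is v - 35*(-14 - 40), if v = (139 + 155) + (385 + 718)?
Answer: 3287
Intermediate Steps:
v = 1397 (v = 294 + 1103 = 1397)
v - 35*(-14 - 40) = 1397 - 35*(-14 - 40) = 1397 - 35*(-54) = 1397 - 1*(-1890) = 1397 + 1890 = 3287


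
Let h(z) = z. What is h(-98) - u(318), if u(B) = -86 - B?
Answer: 306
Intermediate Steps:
h(-98) - u(318) = -98 - (-86 - 1*318) = -98 - (-86 - 318) = -98 - 1*(-404) = -98 + 404 = 306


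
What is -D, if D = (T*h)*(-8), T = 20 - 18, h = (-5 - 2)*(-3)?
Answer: 336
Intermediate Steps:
h = 21 (h = -7*(-3) = 21)
T = 2
D = -336 (D = (2*21)*(-8) = 42*(-8) = -336)
-D = -1*(-336) = 336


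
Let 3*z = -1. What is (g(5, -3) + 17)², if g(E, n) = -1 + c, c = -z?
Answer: 2401/9 ≈ 266.78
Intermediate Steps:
z = -⅓ (z = (⅓)*(-1) = -⅓ ≈ -0.33333)
c = ⅓ (c = -1*(-⅓) = ⅓ ≈ 0.33333)
g(E, n) = -⅔ (g(E, n) = -1 + ⅓ = -⅔)
(g(5, -3) + 17)² = (-⅔ + 17)² = (49/3)² = 2401/9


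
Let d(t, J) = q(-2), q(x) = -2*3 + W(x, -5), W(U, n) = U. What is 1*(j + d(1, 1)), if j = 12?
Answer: 4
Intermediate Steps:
q(x) = -6 + x (q(x) = -2*3 + x = -6 + x)
d(t, J) = -8 (d(t, J) = -6 - 2 = -8)
1*(j + d(1, 1)) = 1*(12 - 8) = 1*4 = 4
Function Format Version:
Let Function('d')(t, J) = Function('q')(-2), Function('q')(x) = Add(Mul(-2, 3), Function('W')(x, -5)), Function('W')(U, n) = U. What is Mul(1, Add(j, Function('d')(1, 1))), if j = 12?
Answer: 4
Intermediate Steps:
Function('q')(x) = Add(-6, x) (Function('q')(x) = Add(Mul(-2, 3), x) = Add(-6, x))
Function('d')(t, J) = -8 (Function('d')(t, J) = Add(-6, -2) = -8)
Mul(1, Add(j, Function('d')(1, 1))) = Mul(1, Add(12, -8)) = Mul(1, 4) = 4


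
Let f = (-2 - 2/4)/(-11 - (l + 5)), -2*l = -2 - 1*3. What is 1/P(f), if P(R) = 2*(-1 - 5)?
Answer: -1/12 ≈ -0.083333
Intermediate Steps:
l = 5/2 (l = -(-2 - 1*3)/2 = -(-2 - 3)/2 = -1/2*(-5) = 5/2 ≈ 2.5000)
f = 5/37 (f = (-2 - 2/4)/(-11 - (5/2 + 5)) = (-2 - 2*1/4)/(-11 - 1*15/2) = (-2 - 1/2)/(-11 - 15/2) = -5/(2*(-37/2)) = -5/2*(-2/37) = 5/37 ≈ 0.13514)
P(R) = -12 (P(R) = 2*(-6) = -12)
1/P(f) = 1/(-12) = -1/12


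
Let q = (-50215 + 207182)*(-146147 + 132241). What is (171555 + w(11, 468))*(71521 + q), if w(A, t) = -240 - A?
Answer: -373907224671624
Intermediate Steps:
q = -2182783102 (q = 156967*(-13906) = -2182783102)
(171555 + w(11, 468))*(71521 + q) = (171555 + (-240 - 1*11))*(71521 - 2182783102) = (171555 + (-240 - 11))*(-2182711581) = (171555 - 251)*(-2182711581) = 171304*(-2182711581) = -373907224671624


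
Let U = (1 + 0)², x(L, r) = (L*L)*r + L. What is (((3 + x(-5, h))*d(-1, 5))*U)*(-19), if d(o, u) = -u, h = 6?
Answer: 14060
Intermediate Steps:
x(L, r) = L + r*L² (x(L, r) = L²*r + L = r*L² + L = L + r*L²)
U = 1 (U = 1² = 1)
(((3 + x(-5, h))*d(-1, 5))*U)*(-19) = (((3 - 5*(1 - 5*6))*(-1*5))*1)*(-19) = (((3 - 5*(1 - 30))*(-5))*1)*(-19) = (((3 - 5*(-29))*(-5))*1)*(-19) = (((3 + 145)*(-5))*1)*(-19) = ((148*(-5))*1)*(-19) = -740*1*(-19) = -740*(-19) = 14060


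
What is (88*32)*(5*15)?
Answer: 211200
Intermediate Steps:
(88*32)*(5*15) = 2816*75 = 211200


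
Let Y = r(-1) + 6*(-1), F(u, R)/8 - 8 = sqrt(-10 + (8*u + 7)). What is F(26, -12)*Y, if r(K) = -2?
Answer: -512 - 64*sqrt(205) ≈ -1428.3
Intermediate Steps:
F(u, R) = 64 + 8*sqrt(-3 + 8*u) (F(u, R) = 64 + 8*sqrt(-10 + (8*u + 7)) = 64 + 8*sqrt(-10 + (7 + 8*u)) = 64 + 8*sqrt(-3 + 8*u))
Y = -8 (Y = -2 + 6*(-1) = -2 - 6 = -8)
F(26, -12)*Y = (64 + 8*sqrt(-3 + 8*26))*(-8) = (64 + 8*sqrt(-3 + 208))*(-8) = (64 + 8*sqrt(205))*(-8) = -512 - 64*sqrt(205)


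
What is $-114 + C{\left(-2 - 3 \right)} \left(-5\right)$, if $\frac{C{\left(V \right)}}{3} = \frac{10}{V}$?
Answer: $-84$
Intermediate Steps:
$C{\left(V \right)} = \frac{30}{V}$ ($C{\left(V \right)} = 3 \frac{10}{V} = \frac{30}{V}$)
$-114 + C{\left(-2 - 3 \right)} \left(-5\right) = -114 + \frac{30}{-2 - 3} \left(-5\right) = -114 + \frac{30}{-5} \left(-5\right) = -114 + 30 \left(- \frac{1}{5}\right) \left(-5\right) = -114 - -30 = -114 + 30 = -84$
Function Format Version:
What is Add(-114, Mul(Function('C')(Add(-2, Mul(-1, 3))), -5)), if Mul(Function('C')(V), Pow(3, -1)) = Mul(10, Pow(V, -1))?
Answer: -84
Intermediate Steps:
Function('C')(V) = Mul(30, Pow(V, -1)) (Function('C')(V) = Mul(3, Mul(10, Pow(V, -1))) = Mul(30, Pow(V, -1)))
Add(-114, Mul(Function('C')(Add(-2, Mul(-1, 3))), -5)) = Add(-114, Mul(Mul(30, Pow(Add(-2, Mul(-1, 3)), -1)), -5)) = Add(-114, Mul(Mul(30, Pow(Add(-2, -3), -1)), -5)) = Add(-114, Mul(Mul(30, Pow(-5, -1)), -5)) = Add(-114, Mul(Mul(30, Rational(-1, 5)), -5)) = Add(-114, Mul(-6, -5)) = Add(-114, 30) = -84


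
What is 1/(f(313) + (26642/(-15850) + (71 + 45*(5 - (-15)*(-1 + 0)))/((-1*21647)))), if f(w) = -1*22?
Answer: -171552475/4059510562 ≈ -0.042259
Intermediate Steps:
f(w) = -22
1/(f(313) + (26642/(-15850) + (71 + 45*(5 - (-15)*(-1 + 0)))/((-1*21647)))) = 1/(-22 + (26642/(-15850) + (71 + 45*(5 - (-15)*(-1 + 0)))/((-1*21647)))) = 1/(-22 + (26642*(-1/15850) + (71 + 45*(5 - (-15)*(-1)))/(-21647))) = 1/(-22 + (-13321/7925 + (71 + 45*(5 - 3*5))*(-1/21647))) = 1/(-22 + (-13321/7925 + (71 + 45*(5 - 15))*(-1/21647))) = 1/(-22 + (-13321/7925 + (71 + 45*(-10))*(-1/21647))) = 1/(-22 + (-13321/7925 + (71 - 450)*(-1/21647))) = 1/(-22 + (-13321/7925 - 379*(-1/21647))) = 1/(-22 + (-13321/7925 + 379/21647)) = 1/(-22 - 285356112/171552475) = 1/(-4059510562/171552475) = -171552475/4059510562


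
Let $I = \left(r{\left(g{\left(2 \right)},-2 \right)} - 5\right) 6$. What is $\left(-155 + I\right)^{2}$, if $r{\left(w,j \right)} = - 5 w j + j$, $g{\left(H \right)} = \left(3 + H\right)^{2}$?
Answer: $1697809$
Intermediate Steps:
$r{\left(w,j \right)} = j - 5 j w$ ($r{\left(w,j \right)} = - 5 j w + j = j - 5 j w$)
$I = 1458$ ($I = \left(- 2 \left(1 - 5 \left(3 + 2\right)^{2}\right) - 5\right) 6 = \left(- 2 \left(1 - 5 \cdot 5^{2}\right) - 5\right) 6 = \left(- 2 \left(1 - 125\right) - 5\right) 6 = \left(\left(-2\right) \left(-124\right) - 5\right) 6 = \left(248 - 5\right) 6 = 243 \cdot 6 = 1458$)
$\left(-155 + I\right)^{2} = \left(-155 + 1458\right)^{2} = 1303^{2} = 1697809$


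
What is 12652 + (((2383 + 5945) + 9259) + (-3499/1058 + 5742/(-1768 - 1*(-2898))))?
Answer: 18077027613/597770 ≈ 30241.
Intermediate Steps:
12652 + (((2383 + 5945) + 9259) + (-3499/1058 + 5742/(-1768 - 1*(-2898)))) = 12652 + ((8328 + 9259) + (-3499*1/1058 + 5742/(-1768 + 2898))) = 12652 + (17587 + (-3499/1058 + 5742/1130)) = 12652 + (17587 + (-3499/1058 + 5742*(1/1130))) = 12652 + (17587 + (-3499/1058 + 2871/565)) = 12652 + (17587 + 1060583/597770) = 12652 + 10514041573/597770 = 18077027613/597770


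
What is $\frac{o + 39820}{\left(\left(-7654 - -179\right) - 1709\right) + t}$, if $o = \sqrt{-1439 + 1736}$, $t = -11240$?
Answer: $- \frac{9955}{5106} - \frac{\sqrt{33}}{6808} \approx -1.9505$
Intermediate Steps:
$o = 3 \sqrt{33}$ ($o = \sqrt{297} = 3 \sqrt{33} \approx 17.234$)
$\frac{o + 39820}{\left(\left(-7654 - -179\right) - 1709\right) + t} = \frac{3 \sqrt{33} + 39820}{\left(\left(-7654 - -179\right) - 1709\right) - 11240} = \frac{39820 + 3 \sqrt{33}}{\left(\left(-7654 + 179\right) - 1709\right) - 11240} = \frac{39820 + 3 \sqrt{33}}{\left(-7475 - 1709\right) - 11240} = \frac{39820 + 3 \sqrt{33}}{-9184 - 11240} = \frac{39820 + 3 \sqrt{33}}{-20424} = \left(39820 + 3 \sqrt{33}\right) \left(- \frac{1}{20424}\right) = - \frac{9955}{5106} - \frac{\sqrt{33}}{6808}$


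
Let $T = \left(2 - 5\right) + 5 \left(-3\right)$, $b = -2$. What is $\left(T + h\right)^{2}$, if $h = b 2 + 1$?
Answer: $441$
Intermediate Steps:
$h = -3$ ($h = \left(-2\right) 2 + 1 = -4 + 1 = -3$)
$T = -18$ ($T = -3 - 15 = -18$)
$\left(T + h\right)^{2} = \left(-18 - 3\right)^{2} = \left(-21\right)^{2} = 441$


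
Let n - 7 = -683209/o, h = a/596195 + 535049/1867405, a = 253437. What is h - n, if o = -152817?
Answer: -366105851051344924/34027380080257515 ≈ -10.759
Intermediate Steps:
h = 158452611908/222667504795 (h = 253437/596195 + 535049/1867405 = 158452611908/222667504795 ≈ 0.71161)
n = 1752928/152817 (n = 7 - 683209/(-152817) = 7 - 683209*(-1/152817) = 7 + 683209/152817 = 1752928/152817 ≈ 11.471)
h - n = 158452611908/222667504795 - 1*1752928/152817 = 158452611908/222667504795 - 1752928/152817 = -366105851051344924/34027380080257515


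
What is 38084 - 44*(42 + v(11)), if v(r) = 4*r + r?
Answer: 33816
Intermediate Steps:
v(r) = 5*r
38084 - 44*(42 + v(11)) = 38084 - 44*(42 + 5*11) = 38084 - 44*(42 + 55) = 38084 - 44*97 = 38084 - 4268 = 33816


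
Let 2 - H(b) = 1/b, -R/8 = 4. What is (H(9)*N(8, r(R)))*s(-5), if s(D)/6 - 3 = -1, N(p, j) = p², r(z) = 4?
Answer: 4352/3 ≈ 1450.7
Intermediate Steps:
R = -32 (R = -8*4 = -32)
H(b) = 2 - 1/b
s(D) = 12 (s(D) = 18 + 6*(-1) = 18 - 6 = 12)
(H(9)*N(8, r(R)))*s(-5) = ((2 - 1/9)*8²)*12 = ((2 - 1*⅑)*64)*12 = ((2 - ⅑)*64)*12 = ((17/9)*64)*12 = (1088/9)*12 = 4352/3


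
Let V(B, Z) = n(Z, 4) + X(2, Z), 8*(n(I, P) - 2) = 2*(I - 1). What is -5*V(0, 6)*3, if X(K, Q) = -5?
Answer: 105/4 ≈ 26.250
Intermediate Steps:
n(I, P) = 7/4 + I/4 (n(I, P) = 2 + (2*(I - 1))/8 = 2 + (2*(-1 + I))/8 = 2 + (-2 + 2*I)/8 = 2 + (-1/4 + I/4) = 7/4 + I/4)
V(B, Z) = -13/4 + Z/4 (V(B, Z) = (7/4 + Z/4) - 5 = -13/4 + Z/4)
-5*V(0, 6)*3 = -5*(-13/4 + (1/4)*6)*3 = -5*(-13/4 + 3/2)*3 = -5*(-7/4)*3 = (35/4)*3 = 105/4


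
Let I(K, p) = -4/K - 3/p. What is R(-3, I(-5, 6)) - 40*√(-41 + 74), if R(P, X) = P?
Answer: -3 - 40*√33 ≈ -232.78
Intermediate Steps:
R(-3, I(-5, 6)) - 40*√(-41 + 74) = -3 - 40*√(-41 + 74) = -3 - 40*√33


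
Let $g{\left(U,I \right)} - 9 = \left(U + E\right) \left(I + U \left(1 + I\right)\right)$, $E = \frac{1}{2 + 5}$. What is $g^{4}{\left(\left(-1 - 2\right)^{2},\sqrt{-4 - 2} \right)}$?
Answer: $\frac{185585661441}{2401} - \frac{3352292559360 i \sqrt{6}}{2401} \approx 7.7295 \cdot 10^{7} - 3.42 \cdot 10^{9} i$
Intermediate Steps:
$E = \frac{1}{7} \approx 0.14286$
$g{\left(U,I \right)} = 9 + \left(\frac{1}{7} + U\right) \left(I + U \left(1 + I\right)\right)$ ($g{\left(U,I \right)} = 9 + \left(U + \frac{1}{7}\right) \left(I + U \left(1 + I\right)\right) = 9 + \left(\frac{1}{7} + U\right) \left(I + U \left(1 + I\right)\right)$)
$g^{4}{\left(\left(-1 - 2\right)^{2},\sqrt{-4 - 2} \right)} = \left(9 + \left(\left(-1 - 2\right)^{2}\right)^{2} + \frac{\sqrt{-4 - 2}}{7} + \frac{\left(-1 - 2\right)^{2}}{7} + \sqrt{-4 - 2} \left(\left(-1 - 2\right)^{2}\right)^{2} + \frac{8 \sqrt{-4 - 2} \left(-1 - 2\right)^{2}}{7}\right)^{4} = \left(9 + \left(\left(-3\right)^{2}\right)^{2} + \frac{\sqrt{-6}}{7} + \frac{\left(-3\right)^{2}}{7} + \sqrt{-6} \left(\left(-3\right)^{2}\right)^{2} + \frac{8 \sqrt{-6} \left(-3\right)^{2}}{7}\right)^{4} = \left(9 + 9^{2} + \frac{i \sqrt{6}}{7} + \frac{1}{7} \cdot 9 + i \sqrt{6} \cdot 9^{2} + \frac{8}{7} i \sqrt{6} \cdot 9\right)^{4} = \left(9 + 81 + \frac{i \sqrt{6}}{7} + \frac{9}{7} + i \sqrt{6} \cdot 81 + \frac{72 i \sqrt{6}}{7}\right)^{4} = \left(9 + 81 + \frac{i \sqrt{6}}{7} + \frac{9}{7} + 81 i \sqrt{6} + \frac{72 i \sqrt{6}}{7}\right)^{4} = \left(\frac{639}{7} + \frac{640 i \sqrt{6}}{7}\right)^{4}$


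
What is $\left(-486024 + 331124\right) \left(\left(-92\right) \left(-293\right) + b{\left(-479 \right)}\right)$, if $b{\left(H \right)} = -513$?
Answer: $-4096020700$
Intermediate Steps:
$\left(-486024 + 331124\right) \left(\left(-92\right) \left(-293\right) + b{\left(-479 \right)}\right) = \left(-486024 + 331124\right) \left(\left(-92\right) \left(-293\right) - 513\right) = - 154900 \left(26956 - 513\right) = \left(-154900\right) 26443 = -4096020700$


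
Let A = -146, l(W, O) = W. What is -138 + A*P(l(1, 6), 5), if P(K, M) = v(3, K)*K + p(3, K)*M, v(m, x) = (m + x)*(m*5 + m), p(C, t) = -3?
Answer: -8460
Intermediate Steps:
v(m, x) = 6*m*(m + x) (v(m, x) = (m + x)*(5*m + m) = (m + x)*(6*m) = 6*m*(m + x))
P(K, M) = -3*M + K*(54 + 18*K) (P(K, M) = (6*3*(3 + K))*K - 3*M = (54 + 18*K)*K - 3*M = K*(54 + 18*K) - 3*M = -3*M + K*(54 + 18*K))
-138 + A*P(l(1, 6), 5) = -138 - 146*(-3*5 + 18*1*(3 + 1)) = -138 - 146*(-15 + 18*1*4) = -138 - 146*(-15 + 72) = -138 - 146*57 = -138 - 8322 = -8460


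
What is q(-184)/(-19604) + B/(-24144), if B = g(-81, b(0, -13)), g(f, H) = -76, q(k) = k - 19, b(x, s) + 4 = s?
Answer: 6887/510042 ≈ 0.013503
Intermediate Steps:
b(x, s) = -4 + s
q(k) = -19 + k
B = -76
q(-184)/(-19604) + B/(-24144) = (-19 - 184)/(-19604) - 76/(-24144) = -203*(-1/19604) - 76*(-1/24144) = 7/676 + 19/6036 = 6887/510042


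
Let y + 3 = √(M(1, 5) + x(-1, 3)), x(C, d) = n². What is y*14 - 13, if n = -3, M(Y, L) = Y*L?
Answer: -55 + 14*√14 ≈ -2.6168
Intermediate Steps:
M(Y, L) = L*Y
x(C, d) = 9 (x(C, d) = (-3)² = 9)
y = -3 + √14 (y = -3 + √(5*1 + 9) = -3 + √(5 + 9) = -3 + √14 ≈ 0.74166)
y*14 - 13 = (-3 + √14)*14 - 13 = (-42 + 14*√14) - 13 = -55 + 14*√14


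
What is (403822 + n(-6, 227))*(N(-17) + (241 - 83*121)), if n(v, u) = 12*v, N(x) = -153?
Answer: -4019331250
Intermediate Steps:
(403822 + n(-6, 227))*(N(-17) + (241 - 83*121)) = (403822 + 12*(-6))*(-153 + (241 - 83*121)) = (403822 - 72)*(-153 + (241 - 10043)) = 403750*(-153 - 9802) = 403750*(-9955) = -4019331250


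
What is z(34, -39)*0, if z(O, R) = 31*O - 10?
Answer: 0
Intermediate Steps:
z(O, R) = -10 + 31*O
z(34, -39)*0 = (-10 + 31*34)*0 = (-10 + 1054)*0 = 1044*0 = 0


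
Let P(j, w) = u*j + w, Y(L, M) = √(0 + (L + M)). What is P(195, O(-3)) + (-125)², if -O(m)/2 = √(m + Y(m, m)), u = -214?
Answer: -26105 - 2*√(-3 + I*√6) ≈ -26106.0 - 3.7076*I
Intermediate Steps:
Y(L, M) = √(L + M)
O(m) = -2*√(m + √2*√m) (O(m) = -2*√(m + √(m + m)) = -2*√(m + √(2*m)) = -2*√(m + √2*√m))
P(j, w) = w - 214*j (P(j, w) = -214*j + w = w - 214*j)
P(195, O(-3)) + (-125)² = (-2*√(-3 + √2*√(-3)) - 214*195) + (-125)² = (-2*√(-3 + √2*(I*√3)) - 41730) + 15625 = (-2*√(-3 + I*√6) - 41730) + 15625 = (-41730 - 2*√(-3 + I*√6)) + 15625 = -26105 - 2*√(-3 + I*√6)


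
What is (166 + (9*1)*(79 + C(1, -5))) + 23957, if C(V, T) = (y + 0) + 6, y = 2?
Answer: 24906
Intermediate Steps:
C(V, T) = 8 (C(V, T) = (2 + 0) + 6 = 2 + 6 = 8)
(166 + (9*1)*(79 + C(1, -5))) + 23957 = (166 + (9*1)*(79 + 8)) + 23957 = (166 + 9*87) + 23957 = (166 + 783) + 23957 = 949 + 23957 = 24906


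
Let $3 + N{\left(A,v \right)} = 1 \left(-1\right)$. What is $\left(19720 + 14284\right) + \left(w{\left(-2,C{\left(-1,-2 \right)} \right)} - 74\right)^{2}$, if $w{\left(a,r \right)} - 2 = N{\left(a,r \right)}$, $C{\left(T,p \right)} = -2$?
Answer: $39780$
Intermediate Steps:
$N{\left(A,v \right)} = -4$ ($N{\left(A,v \right)} = -3 + 1 \left(-1\right) = -3 - 1 = -4$)
$w{\left(a,r \right)} = -2$ ($w{\left(a,r \right)} = 2 - 4 = -2$)
$\left(19720 + 14284\right) + \left(w{\left(-2,C{\left(-1,-2 \right)} \right)} - 74\right)^{2} = \left(19720 + 14284\right) + \left(-2 - 74\right)^{2} = 34004 + \left(-76\right)^{2} = 34004 + 5776 = 39780$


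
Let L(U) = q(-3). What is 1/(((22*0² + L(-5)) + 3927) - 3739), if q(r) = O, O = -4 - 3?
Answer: 1/181 ≈ 0.0055249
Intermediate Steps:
O = -7
q(r) = -7
L(U) = -7
1/(((22*0² + L(-5)) + 3927) - 3739) = 1/(((22*0² - 7) + 3927) - 3739) = 1/(((22*0 - 7) + 3927) - 3739) = 1/(((0 - 7) + 3927) - 3739) = 1/((-7 + 3927) - 3739) = 1/(3920 - 3739) = 1/181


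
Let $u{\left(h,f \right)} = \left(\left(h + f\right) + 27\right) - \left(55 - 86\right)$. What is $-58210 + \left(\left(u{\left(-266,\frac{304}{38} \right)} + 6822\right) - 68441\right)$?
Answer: $-120029$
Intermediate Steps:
$u{\left(h,f \right)} = 58 + f + h$ ($u{\left(h,f \right)} = \left(\left(f + h\right) + 27\right) - \left(55 - 86\right) = \left(27 + f + h\right) - -31 = \left(27 + f + h\right) + 31 = 58 + f + h$)
$-58210 + \left(\left(u{\left(-266,\frac{304}{38} \right)} + 6822\right) - 68441\right) = -58210 + \left(\left(\left(58 + \frac{304}{38} - 266\right) + 6822\right) - 68441\right) = -58210 + \left(\left(\left(58 + 304 \cdot \frac{1}{38} - 266\right) + 6822\right) - 68441\right) = -58210 + \left(\left(\left(58 + 8 - 266\right) + 6822\right) - 68441\right) = -58210 + \left(\left(-200 + 6822\right) - 68441\right) = -58210 + \left(6622 - 68441\right) = -58210 - 61819 = -120029$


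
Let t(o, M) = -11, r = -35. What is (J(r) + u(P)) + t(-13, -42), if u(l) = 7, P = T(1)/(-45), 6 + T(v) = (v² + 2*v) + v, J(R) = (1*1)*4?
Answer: 0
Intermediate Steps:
J(R) = 4 (J(R) = 1*4 = 4)
T(v) = -6 + v² + 3*v (T(v) = -6 + ((v² + 2*v) + v) = -6 + (v² + 3*v) = -6 + v² + 3*v)
P = 2/45 (P = (-6 + 1² + 3*1)/(-45) = (-6 + 1 + 3)*(-1/45) = -2*(-1/45) = 2/45 ≈ 0.044444)
(J(r) + u(P)) + t(-13, -42) = (4 + 7) - 11 = 11 - 11 = 0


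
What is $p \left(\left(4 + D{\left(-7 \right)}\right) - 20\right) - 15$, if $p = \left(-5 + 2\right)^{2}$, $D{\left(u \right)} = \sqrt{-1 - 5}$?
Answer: $-159 + 9 i \sqrt{6} \approx -159.0 + 22.045 i$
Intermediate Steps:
$D{\left(u \right)} = i \sqrt{6}$ ($D{\left(u \right)} = \sqrt{-6} = i \sqrt{6}$)
$p = 9$ ($p = \left(-3\right)^{2} = 9$)
$p \left(\left(4 + D{\left(-7 \right)}\right) - 20\right) - 15 = 9 \left(\left(4 + i \sqrt{6}\right) - 20\right) - 15 = 9 \left(-16 + i \sqrt{6}\right) - 15 = \left(-144 + 9 i \sqrt{6}\right) - 15 = -159 + 9 i \sqrt{6}$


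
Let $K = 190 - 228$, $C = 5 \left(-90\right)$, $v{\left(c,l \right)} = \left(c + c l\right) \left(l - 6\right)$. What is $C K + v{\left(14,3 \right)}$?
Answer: $16932$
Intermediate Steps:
$v{\left(c,l \right)} = \left(-6 + l\right) \left(c + c l\right)$ ($v{\left(c,l \right)} = \left(c + c l\right) \left(-6 + l\right) = \left(-6 + l\right) \left(c + c l\right)$)
$C = -450$
$K = -38$ ($K = 190 - 228 = -38$)
$C K + v{\left(14,3 \right)} = \left(-450\right) \left(-38\right) + 14 \left(-6 + 3^{2} - 15\right) = 17100 + 14 \left(-6 + 9 - 15\right) = 17100 + 14 \left(-12\right) = 17100 - 168 = 16932$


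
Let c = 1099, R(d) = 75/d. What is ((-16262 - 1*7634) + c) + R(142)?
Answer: -3237099/142 ≈ -22796.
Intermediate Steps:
((-16262 - 1*7634) + c) + R(142) = ((-16262 - 1*7634) + 1099) + 75/142 = ((-16262 - 7634) + 1099) + 75*(1/142) = (-23896 + 1099) + 75/142 = -22797 + 75/142 = -3237099/142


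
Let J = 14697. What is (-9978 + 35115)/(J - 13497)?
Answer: 8379/400 ≈ 20.948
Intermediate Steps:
(-9978 + 35115)/(J - 13497) = (-9978 + 35115)/(14697 - 13497) = 25137/1200 = 25137*(1/1200) = 8379/400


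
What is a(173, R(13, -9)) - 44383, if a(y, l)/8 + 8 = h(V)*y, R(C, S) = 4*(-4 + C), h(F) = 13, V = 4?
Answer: -26455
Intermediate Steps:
R(C, S) = -16 + 4*C
a(y, l) = -64 + 104*y (a(y, l) = -64 + 8*(13*y) = -64 + 104*y)
a(173, R(13, -9)) - 44383 = (-64 + 104*173) - 44383 = (-64 + 17992) - 44383 = 17928 - 44383 = -26455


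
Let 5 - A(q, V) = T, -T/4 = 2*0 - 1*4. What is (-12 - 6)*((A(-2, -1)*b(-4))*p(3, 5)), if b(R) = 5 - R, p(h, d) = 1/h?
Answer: 594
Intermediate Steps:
T = 16 (T = -4*(2*0 - 1*4) = -4*(0 - 4) = -4*(-4) = 16)
A(q, V) = -11 (A(q, V) = 5 - 1*16 = 5 - 16 = -11)
(-12 - 6)*((A(-2, -1)*b(-4))*p(3, 5)) = (-12 - 6)*(-11*(5 - 1*(-4))/3) = -18*(-11*(5 + 4))/3 = -18*(-11*9)/3 = -(-1782)/3 = -18*(-33) = 594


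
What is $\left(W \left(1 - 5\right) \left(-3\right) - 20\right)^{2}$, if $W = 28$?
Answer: $99856$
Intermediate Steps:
$\left(W \left(1 - 5\right) \left(-3\right) - 20\right)^{2} = \left(28 \left(1 - 5\right) \left(-3\right) - 20\right)^{2} = \left(28 \left(\left(-4\right) \left(-3\right)\right) - 20\right)^{2} = \left(28 \cdot 12 - 20\right)^{2} = \left(336 - 20\right)^{2} = 316^{2} = 99856$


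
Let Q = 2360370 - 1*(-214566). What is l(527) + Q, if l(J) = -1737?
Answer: 2573199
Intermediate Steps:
Q = 2574936 (Q = 2360370 + 214566 = 2574936)
l(527) + Q = -1737 + 2574936 = 2573199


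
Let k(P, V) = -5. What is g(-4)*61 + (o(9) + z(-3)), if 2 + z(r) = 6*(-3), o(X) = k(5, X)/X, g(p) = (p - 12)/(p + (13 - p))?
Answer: -11189/117 ≈ -95.632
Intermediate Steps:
g(p) = -12/13 + p/13 (g(p) = (-12 + p)/13 = (-12 + p)*(1/13) = -12/13 + p/13)
o(X) = -5/X
z(r) = -20 (z(r) = -2 + 6*(-3) = -2 - 18 = -20)
g(-4)*61 + (o(9) + z(-3)) = (-12/13 + (1/13)*(-4))*61 + (-5/9 - 20) = (-12/13 - 4/13)*61 + (-5*⅑ - 20) = -16/13*61 + (-5/9 - 20) = -976/13 - 185/9 = -11189/117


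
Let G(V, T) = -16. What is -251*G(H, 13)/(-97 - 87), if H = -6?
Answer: -502/23 ≈ -21.826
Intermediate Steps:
-251*G(H, 13)/(-97 - 87) = -(-4016)/(-97 - 87) = -(-4016)/(-184) = -(-4016)*(-1)/184 = -251*2/23 = -502/23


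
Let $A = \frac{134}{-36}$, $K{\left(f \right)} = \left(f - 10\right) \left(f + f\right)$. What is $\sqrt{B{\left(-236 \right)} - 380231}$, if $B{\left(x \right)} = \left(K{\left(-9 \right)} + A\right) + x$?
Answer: $\frac{i \sqrt{13684634}}{6} \approx 616.55 i$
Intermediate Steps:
$K{\left(f \right)} = 2 f \left(-10 + f\right)$ ($K{\left(f \right)} = \left(-10 + f\right) 2 f = 2 f \left(-10 + f\right)$)
$A = - \frac{67}{18}$ ($A = 134 \left(- \frac{1}{36}\right) = - \frac{67}{18} \approx -3.7222$)
$B{\left(x \right)} = \frac{6089}{18} + x$ ($B{\left(x \right)} = \left(2 \left(-9\right) \left(-10 - 9\right) - \frac{67}{18}\right) + x = \left(2 \left(-9\right) \left(-19\right) - \frac{67}{18}\right) + x = \left(342 - \frac{67}{18}\right) + x = \frac{6089}{18} + x$)
$\sqrt{B{\left(-236 \right)} - 380231} = \sqrt{\left(\frac{6089}{18} - 236\right) - 380231} = \sqrt{\frac{1841}{18} - 380231} = \sqrt{- \frac{6842317}{18}} = \frac{i \sqrt{13684634}}{6}$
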